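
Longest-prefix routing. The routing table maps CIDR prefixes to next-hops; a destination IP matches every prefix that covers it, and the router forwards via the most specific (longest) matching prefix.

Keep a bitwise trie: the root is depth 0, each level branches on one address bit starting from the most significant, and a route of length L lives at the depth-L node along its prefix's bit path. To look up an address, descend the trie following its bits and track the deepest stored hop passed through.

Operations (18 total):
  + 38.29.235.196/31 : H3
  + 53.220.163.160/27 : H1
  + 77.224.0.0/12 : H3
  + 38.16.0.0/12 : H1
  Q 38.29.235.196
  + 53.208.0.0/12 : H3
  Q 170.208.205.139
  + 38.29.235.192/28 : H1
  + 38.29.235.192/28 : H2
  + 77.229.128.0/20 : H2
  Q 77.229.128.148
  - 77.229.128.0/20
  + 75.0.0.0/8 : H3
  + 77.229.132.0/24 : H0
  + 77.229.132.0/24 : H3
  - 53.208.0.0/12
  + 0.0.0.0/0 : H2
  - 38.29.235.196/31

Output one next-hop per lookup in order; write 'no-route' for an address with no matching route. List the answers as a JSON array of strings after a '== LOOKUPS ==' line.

Apply in order:
  + 38.29.235.196/31 (H3) depth=31
  + 53.220.163.160/27 (H1) depth=27
  + 77.224.0.0/12 (H3) depth=12
  + 38.16.0.0/12 (H1) depth=12
  ? 38.29.235.196  path d0:-→d1:-→d2:-→d3:-→d4:-→d5:-→d6:-→d7:-→d8:-→d9:-→d10:-→d11:-→d12:H1→d13:-→d14:-→d15:-→d16:-→d17:-→d18:-→d19:-→d20:-→d21:-→d22:-→d23:-→d24:-→d25:-→d26:-→d27:-→d28:-→d29:-→d30:-→d31:H3  best=H3
  + 53.208.0.0/12 (H3) depth=12
  ? 170.208.205.139  path d0:-  best=no-route
  + 38.29.235.192/28 (H1) depth=28
  + 38.29.235.192/28 (H2) depth=28
  + 77.229.128.0/20 (H2) depth=20
  ? 77.229.128.148  path d0:-→d1:-→d2:-→d3:-→d4:-→d5:-→d6:-→d7:-→d8:-→d9:-→d10:-→d11:-→d12:H3→d13:-→d14:-→d15:-→d16:-→d17:-→d18:-→d19:-→d20:H2  best=H2
  del 77.229.128.0/20 (clear depth 20)
  + 75.0.0.0/8 (H3) depth=8
  + 77.229.132.0/24 (H0) depth=24
  + 77.229.132.0/24 (H3) depth=24
  del 53.208.0.0/12 (clear depth 12)
  + 0.0.0.0/0 (H2) depth=0
  del 38.29.235.196/31 (clear depth 31)

== LOOKUPS ==
["H3","no-route","H2"]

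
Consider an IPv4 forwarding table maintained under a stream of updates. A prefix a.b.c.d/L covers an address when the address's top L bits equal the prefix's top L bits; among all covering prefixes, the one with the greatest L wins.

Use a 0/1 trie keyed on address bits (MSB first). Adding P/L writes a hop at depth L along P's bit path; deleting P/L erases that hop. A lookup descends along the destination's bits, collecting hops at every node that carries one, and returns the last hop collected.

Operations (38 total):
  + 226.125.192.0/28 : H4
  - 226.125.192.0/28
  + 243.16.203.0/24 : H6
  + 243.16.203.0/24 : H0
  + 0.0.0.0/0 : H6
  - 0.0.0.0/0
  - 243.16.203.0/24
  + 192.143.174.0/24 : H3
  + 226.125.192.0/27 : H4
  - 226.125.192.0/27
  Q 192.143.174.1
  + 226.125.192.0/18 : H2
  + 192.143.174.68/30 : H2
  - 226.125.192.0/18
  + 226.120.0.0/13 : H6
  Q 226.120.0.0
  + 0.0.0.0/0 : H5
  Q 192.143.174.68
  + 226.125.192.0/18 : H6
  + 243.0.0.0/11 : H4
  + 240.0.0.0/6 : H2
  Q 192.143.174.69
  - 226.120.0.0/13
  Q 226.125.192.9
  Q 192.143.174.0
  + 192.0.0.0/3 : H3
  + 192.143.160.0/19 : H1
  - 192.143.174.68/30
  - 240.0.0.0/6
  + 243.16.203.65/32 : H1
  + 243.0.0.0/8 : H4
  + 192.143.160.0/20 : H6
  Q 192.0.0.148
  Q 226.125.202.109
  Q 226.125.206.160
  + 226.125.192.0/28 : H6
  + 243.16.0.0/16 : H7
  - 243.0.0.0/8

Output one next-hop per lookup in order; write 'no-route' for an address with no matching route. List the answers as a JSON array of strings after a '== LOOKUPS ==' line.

Process each operation:
  + 226.125.192.0/28 (H4) depth=28
  - 226.125.192.0/28 clear@28
  + 243.16.203.0/24 (H6) depth=24
  + 243.16.203.0/24 (H0) depth=24
  + 0.0.0.0/0 (H6) depth=0
  - 0.0.0.0/0 clear@0
  - 243.16.203.0/24 clear@24
  + 192.143.174.0/24 (H3) depth=24
  + 226.125.192.0/27 (H4) depth=27
  - 226.125.192.0/27 clear@27
  lookup 192.143.174.1: bits 110000001000111110101110 walk d0:-→d1:-→d2:-→d3:-→d4:-→d5:-→d6:-→d7:-→d8:-→d9:-→d10:-→d11:-→d12:-→d13:-→d14:-→d15:-→d16:-→d17:-→d18:-→d19:-→d20:-→d21:-→d22:-→d23:-→d24:H3 -> H3
  + 226.125.192.0/18 (H2) depth=18
  + 192.143.174.68/30 (H2) depth=30
  - 226.125.192.0/18 clear@18
  + 226.120.0.0/13 (H6) depth=13
  lookup 226.120.0.0: bits 1110001001111 walk d0:-→d1:-→d2:-→d3:-→d4:-→d5:-→d6:-→d7:-→d8:-→d9:-→d10:-→d11:-→d12:-→d13:H6 -> H6
  + 0.0.0.0/0 (H5) depth=0
  lookup 192.143.174.68: bits 110000001000111110101110010001 walk d0:H5→d1:-→d2:-→d3:-→d4:-→d5:-→d6:-→d7:-→d8:-→d9:-→d10:-→d11:-→d12:-→d13:-→d14:-→d15:-→d16:-→d17:-→d18:-→d19:-→d20:-→d21:-→d22:-→d23:-→d24:H3→d25:-→d26:-→d27:-→d28:-→d29:-→d30:H2 -> H2
  + 226.125.192.0/18 (H6) depth=18
  + 243.0.0.0/11 (H4) depth=11
  + 240.0.0.0/6 (H2) depth=6
  lookup 192.143.174.69: bits 110000001000111110101110010001 walk d0:H5→d1:-→d2:-→d3:-→d4:-→d5:-→d6:-→d7:-→d8:-→d9:-→d10:-→d11:-→d12:-→d13:-→d14:-→d15:-→d16:-→d17:-→d18:-→d19:-→d20:-→d21:-→d22:-→d23:-→d24:H3→d25:-→d26:-→d27:-→d28:-→d29:-→d30:H2 -> H2
  - 226.120.0.0/13 clear@13
  lookup 226.125.192.9: bits 1110001001111101110000000000 walk d0:H5→d1:-→d2:-→d3:-→d4:-→d5:-→d6:-→d7:-→d8:-→d9:-→d10:-→d11:-→d12:-→d13:-→d14:-→d15:-→d16:-→d17:-→d18:H6→d19:-→d20:-→d21:-→d22:-→d23:-→d24:-→d25:-→d26:-→d27:-→d28:- -> H6
  lookup 192.143.174.0: bits 1100000010001111101011100 walk d0:H5→d1:-→d2:-→d3:-→d4:-→d5:-→d6:-→d7:-→d8:-→d9:-→d10:-→d11:-→d12:-→d13:-→d14:-→d15:-→d16:-→d17:-→d18:-→d19:-→d20:-→d21:-→d22:-→d23:-→d24:H3→d25:- -> H3
  + 192.0.0.0/3 (H3) depth=3
  + 192.143.160.0/19 (H1) depth=19
  - 192.143.174.68/30 clear@30
  - 240.0.0.0/6 clear@6
  + 243.16.203.65/32 (H1) depth=32
  + 243.0.0.0/8 (H4) depth=8
  + 192.143.160.0/20 (H6) depth=20
  lookup 192.0.0.148: bits 11000000 walk d0:H5→d1:-→d2:-→d3:H3→d4:-→d5:-→d6:-→d7:-→d8:- -> H3
  lookup 226.125.202.109: bits 11100010011111011100 walk d0:H5→d1:-→d2:-→d3:-→d4:-→d5:-→d6:-→d7:-→d8:-→d9:-→d10:-→d11:-→d12:-→d13:-→d14:-→d15:-→d16:-→d17:-→d18:H6→d19:-→d20:- -> H6
  lookup 226.125.206.160: bits 11100010011111011100 walk d0:H5→d1:-→d2:-→d3:-→d4:-→d5:-→d6:-→d7:-→d8:-→d9:-→d10:-→d11:-→d12:-→d13:-→d14:-→d15:-→d16:-→d17:-→d18:H6→d19:-→d20:- -> H6
  + 226.125.192.0/28 (H6) depth=28
  + 243.16.0.0/16 (H7) depth=16
  - 243.0.0.0/8 clear@8

== LOOKUPS ==
["H3","H6","H2","H2","H6","H3","H3","H6","H6"]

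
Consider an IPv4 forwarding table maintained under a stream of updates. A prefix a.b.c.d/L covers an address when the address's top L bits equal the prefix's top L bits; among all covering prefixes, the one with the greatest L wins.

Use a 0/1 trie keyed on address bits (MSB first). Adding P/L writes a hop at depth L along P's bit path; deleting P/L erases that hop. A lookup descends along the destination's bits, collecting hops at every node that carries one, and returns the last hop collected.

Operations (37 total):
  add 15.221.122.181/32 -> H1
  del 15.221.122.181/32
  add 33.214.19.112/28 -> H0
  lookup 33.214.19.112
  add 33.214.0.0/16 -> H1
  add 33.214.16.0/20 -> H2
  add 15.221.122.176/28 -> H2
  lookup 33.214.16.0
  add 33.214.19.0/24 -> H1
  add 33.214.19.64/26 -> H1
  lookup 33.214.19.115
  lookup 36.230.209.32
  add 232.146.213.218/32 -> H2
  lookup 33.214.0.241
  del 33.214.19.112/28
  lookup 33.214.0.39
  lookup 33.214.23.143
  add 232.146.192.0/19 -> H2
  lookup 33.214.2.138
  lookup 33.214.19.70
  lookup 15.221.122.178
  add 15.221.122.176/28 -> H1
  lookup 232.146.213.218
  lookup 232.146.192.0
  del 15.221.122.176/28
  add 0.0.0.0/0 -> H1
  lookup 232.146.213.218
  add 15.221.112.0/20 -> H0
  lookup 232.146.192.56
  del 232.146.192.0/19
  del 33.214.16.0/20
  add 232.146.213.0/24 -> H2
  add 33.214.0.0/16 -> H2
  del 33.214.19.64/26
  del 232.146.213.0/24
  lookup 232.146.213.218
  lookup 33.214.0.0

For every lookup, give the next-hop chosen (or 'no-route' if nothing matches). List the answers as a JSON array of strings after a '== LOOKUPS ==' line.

Apply in order:
  add 15.221.122.181/32 -> H1 at depth 32
  - 15.221.122.181/32 clear@32
  add 33.214.19.112/28 -> H0 at depth 28
  lookup 33.214.19.112: bits 0010000111010110000100110111 walk d0:-→d1:-→d2:-→d3:-→d4:-→d5:-→d6:-→d7:-→d8:-→d9:-→d10:-→d11:-→d12:-→d13:-→d14:-→d15:-→d16:-→d17:-→d18:-→d19:-→d20:-→d21:-→d22:-→d23:-→d24:-→d25:-→d26:-→d27:-→d28:H0 -> H0
  add 33.214.0.0/16 -> H1 at depth 16
  add 33.214.16.0/20 -> H2 at depth 20
  add 15.221.122.176/28 -> H2 at depth 28
  lookup 33.214.16.0: bits 0010000111010110000100 walk d0:-→d1:-→d2:-→d3:-→d4:-→d5:-→d6:-→d7:-→d8:-→d9:-→d10:-→d11:-→d12:-→d13:-→d14:-→d15:-→d16:H1→d17:-→d18:-→d19:-→d20:H2→d21:-→d22:- -> H2
  add 33.214.19.0/24 -> H1 at depth 24
  add 33.214.19.64/26 -> H1 at depth 26
  lookup 33.214.19.115: bits 0010000111010110000100110111 walk d0:-→d1:-→d2:-→d3:-→d4:-→d5:-→d6:-→d7:-→d8:-→d9:-→d10:-→d11:-→d12:-→d13:-→d14:-→d15:-→d16:H1→d17:-→d18:-→d19:-→d20:H2→d21:-→d22:-→d23:-→d24:H1→d25:-→d26:H1→d27:-→d28:H0 -> H0
  lookup 36.230.209.32: bits 00100 walk d0:-→d1:-→d2:-→d3:-→d4:-→d5:- -> no-route
  add 232.146.213.218/32 -> H2 at depth 32
  lookup 33.214.0.241: bits 0010000111010110000 walk d0:-→d1:-→d2:-→d3:-→d4:-→d5:-→d6:-→d7:-→d8:-→d9:-→d10:-→d11:-→d12:-→d13:-→d14:-→d15:-→d16:H1→d17:-→d18:-→d19:- -> H1
  - 33.214.19.112/28 clear@28
  lookup 33.214.0.39: bits 0010000111010110000 walk d0:-→d1:-→d2:-→d3:-→d4:-→d5:-→d6:-→d7:-→d8:-→d9:-→d10:-→d11:-→d12:-→d13:-→d14:-→d15:-→d16:H1→d17:-→d18:-→d19:- -> H1
  lookup 33.214.23.143: bits 001000011101011000010 walk d0:-→d1:-→d2:-→d3:-→d4:-→d5:-→d6:-→d7:-→d8:-→d9:-→d10:-→d11:-→d12:-→d13:-→d14:-→d15:-→d16:H1→d17:-→d18:-→d19:-→d20:H2→d21:- -> H2
  add 232.146.192.0/19 -> H2 at depth 19
  lookup 33.214.2.138: bits 0010000111010110000 walk d0:-→d1:-→d2:-→d3:-→d4:-→d5:-→d6:-→d7:-→d8:-→d9:-→d10:-→d11:-→d12:-→d13:-→d14:-→d15:-→d16:H1→d17:-→d18:-→d19:- -> H1
  lookup 33.214.19.70: bits 00100001110101100001001101 walk d0:-→d1:-→d2:-→d3:-→d4:-→d5:-→d6:-→d7:-→d8:-→d9:-→d10:-→d11:-→d12:-→d13:-→d14:-→d15:-→d16:H1→d17:-→d18:-→d19:-→d20:H2→d21:-→d22:-→d23:-→d24:H1→d25:-→d26:H1 -> H1
  lookup 15.221.122.178: bits 00001111110111010111101010110 walk d0:-→d1:-→d2:-→d3:-→d4:-→d5:-→d6:-→d7:-→d8:-→d9:-→d10:-→d11:-→d12:-→d13:-→d14:-→d15:-→d16:-→d17:-→d18:-→d19:-→d20:-→d21:-→d22:-→d23:-→d24:-→d25:-→d26:-→d27:-→d28:H2→d29:- -> H2
  add 15.221.122.176/28 -> H1 at depth 28
  lookup 232.146.213.218: bits 11101000100100101101010111011010 walk d0:-→d1:-→d2:-→d3:-→d4:-→d5:-→d6:-→d7:-→d8:-→d9:-→d10:-→d11:-→d12:-→d13:-→d14:-→d15:-→d16:-→d17:-→d18:-→d19:H2→d20:-→d21:-→d22:-→d23:-→d24:-→d25:-→d26:-→d27:-→d28:-→d29:-→d30:-→d31:-→d32:H2 -> H2
  lookup 232.146.192.0: bits 1110100010010010110 walk d0:-→d1:-→d2:-→d3:-→d4:-→d5:-→d6:-→d7:-→d8:-→d9:-→d10:-→d11:-→d12:-→d13:-→d14:-→d15:-→d16:-→d17:-→d18:-→d19:H2 -> H2
  - 15.221.122.176/28 clear@28
  add 0.0.0.0/0 -> H1 at depth 0
  lookup 232.146.213.218: bits 11101000100100101101010111011010 walk d0:H1→d1:-→d2:-→d3:-→d4:-→d5:-→d6:-→d7:-→d8:-→d9:-→d10:-→d11:-→d12:-→d13:-→d14:-→d15:-→d16:-→d17:-→d18:-→d19:H2→d20:-→d21:-→d22:-→d23:-→d24:-→d25:-→d26:-→d27:-→d28:-→d29:-→d30:-→d31:-→d32:H2 -> H2
  add 15.221.112.0/20 -> H0 at depth 20
  lookup 232.146.192.56: bits 1110100010010010110 walk d0:H1→d1:-→d2:-→d3:-→d4:-→d5:-→d6:-→d7:-→d8:-→d9:-→d10:-→d11:-→d12:-→d13:-→d14:-→d15:-→d16:-→d17:-→d18:-→d19:H2 -> H2
  - 232.146.192.0/19 clear@19
  - 33.214.16.0/20 clear@20
  add 232.146.213.0/24 -> H2 at depth 24
  add 33.214.0.0/16 -> H2 at depth 16
  - 33.214.19.64/26 clear@26
  - 232.146.213.0/24 clear@24
  lookup 232.146.213.218: bits 11101000100100101101010111011010 walk d0:H1→d1:-→d2:-→d3:-→d4:-→d5:-→d6:-→d7:-→d8:-→d9:-→d10:-→d11:-→d12:-→d13:-→d14:-→d15:-→d16:-→d17:-→d18:-→d19:-→d20:-→d21:-→d22:-→d23:-→d24:-→d25:-→d26:-→d27:-→d28:-→d29:-→d30:-→d31:-→d32:H2 -> H2
  lookup 33.214.0.0: bits 0010000111010110000 walk d0:H1→d1:-→d2:-→d3:-→d4:-→d5:-→d6:-→d7:-→d8:-→d9:-→d10:-→d11:-→d12:-→d13:-→d14:-→d15:-→d16:H2→d17:-→d18:-→d19:- -> H2

== LOOKUPS ==
["H0","H2","H0","no-route","H1","H1","H2","H1","H1","H2","H2","H2","H2","H2","H2","H2"]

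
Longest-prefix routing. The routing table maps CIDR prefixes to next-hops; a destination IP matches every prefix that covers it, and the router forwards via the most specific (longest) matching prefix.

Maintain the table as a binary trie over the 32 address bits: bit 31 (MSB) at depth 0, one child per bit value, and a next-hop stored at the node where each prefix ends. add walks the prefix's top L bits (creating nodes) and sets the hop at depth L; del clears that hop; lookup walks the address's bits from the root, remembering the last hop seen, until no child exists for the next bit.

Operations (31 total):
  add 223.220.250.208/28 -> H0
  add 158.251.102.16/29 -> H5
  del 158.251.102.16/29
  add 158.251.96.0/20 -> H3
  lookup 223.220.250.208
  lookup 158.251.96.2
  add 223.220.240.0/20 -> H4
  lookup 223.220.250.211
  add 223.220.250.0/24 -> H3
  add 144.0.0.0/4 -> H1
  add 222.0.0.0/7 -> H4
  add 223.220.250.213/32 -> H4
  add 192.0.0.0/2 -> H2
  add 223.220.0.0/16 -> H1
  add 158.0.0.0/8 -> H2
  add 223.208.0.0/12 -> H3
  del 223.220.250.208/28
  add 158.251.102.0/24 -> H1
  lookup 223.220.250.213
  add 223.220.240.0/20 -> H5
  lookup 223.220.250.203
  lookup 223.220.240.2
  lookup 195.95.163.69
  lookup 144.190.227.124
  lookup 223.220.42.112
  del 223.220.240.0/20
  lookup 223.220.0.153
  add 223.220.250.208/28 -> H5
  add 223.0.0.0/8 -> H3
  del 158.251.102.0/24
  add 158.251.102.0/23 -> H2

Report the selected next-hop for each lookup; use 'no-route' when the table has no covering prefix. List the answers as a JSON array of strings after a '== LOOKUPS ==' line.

Apply in order:
  add 223.220.250.208/28 -> H0 at depth 28
  add 158.251.102.16/29 -> H5 at depth 29
  - 158.251.102.16/29 clear@29
  add 158.251.96.0/20 -> H3 at depth 20
  lookup 223.220.250.208: bits 1101111111011100111110101101 walk d0:-→d1:-→d2:-→d3:-→d4:-→d5:-→d6:-→d7:-→d8:-→d9:-→d10:-→d11:-→d12:-→d13:-→d14:-→d15:-→d16:-→d17:-→d18:-→d19:-→d20:-→d21:-→d22:-→d23:-→d24:-→d25:-→d26:-→d27:-→d28:H0 -> H0
  lookup 158.251.96.2: bits 100111101111101101100 walk d0:-→d1:-→d2:-→d3:-→d4:-→d5:-→d6:-→d7:-→d8:-→d9:-→d10:-→d11:-→d12:-→d13:-→d14:-→d15:-→d16:-→d17:-→d18:-→d19:-→d20:H3→d21:- -> H3
  add 223.220.240.0/20 -> H4 at depth 20
  lookup 223.220.250.211: bits 1101111111011100111110101101 walk d0:-→d1:-→d2:-→d3:-→d4:-→d5:-→d6:-→d7:-→d8:-→d9:-→d10:-→d11:-→d12:-→d13:-→d14:-→d15:-→d16:-→d17:-→d18:-→d19:-→d20:H4→d21:-→d22:-→d23:-→d24:-→d25:-→d26:-→d27:-→d28:H0 -> H0
  add 223.220.250.0/24 -> H3 at depth 24
  add 144.0.0.0/4 -> H1 at depth 4
  add 222.0.0.0/7 -> H4 at depth 7
  add 223.220.250.213/32 -> H4 at depth 32
  add 192.0.0.0/2 -> H2 at depth 2
  add 223.220.0.0/16 -> H1 at depth 16
  add 158.0.0.0/8 -> H2 at depth 8
  add 223.208.0.0/12 -> H3 at depth 12
  - 223.220.250.208/28 clear@28
  add 158.251.102.0/24 -> H1 at depth 24
  lookup 223.220.250.213: bits 11011111110111001111101011010101 walk d0:-→d1:-→d2:H2→d3:-→d4:-→d5:-→d6:-→d7:H4→d8:-→d9:-→d10:-→d11:-→d12:H3→d13:-→d14:-→d15:-→d16:H1→d17:-→d18:-→d19:-→d20:H4→d21:-→d22:-→d23:-→d24:H3→d25:-→d26:-→d27:-→d28:-→d29:-→d30:-→d31:-→d32:H4 -> H4
  add 223.220.240.0/20 -> H5 at depth 20
  lookup 223.220.250.203: bits 110111111101110011111010110 walk d0:-→d1:-→d2:H2→d3:-→d4:-→d5:-→d6:-→d7:H4→d8:-→d9:-→d10:-→d11:-→d12:H3→d13:-→d14:-→d15:-→d16:H1→d17:-→d18:-→d19:-→d20:H5→d21:-→d22:-→d23:-→d24:H3→d25:-→d26:-→d27:- -> H3
  lookup 223.220.240.2: bits 11011111110111001111 walk d0:-→d1:-→d2:H2→d3:-→d4:-→d5:-→d6:-→d7:H4→d8:-→d9:-→d10:-→d11:-→d12:H3→d13:-→d14:-→d15:-→d16:H1→d17:-→d18:-→d19:-→d20:H5 -> H5
  lookup 195.95.163.69: bits 110 walk d0:-→d1:-→d2:H2→d3:- -> H2
  lookup 144.190.227.124: bits 1001 walk d0:-→d1:-→d2:-→d3:-→d4:H1 -> H1
  lookup 223.220.42.112: bits 1101111111011100 walk d0:-→d1:-→d2:H2→d3:-→d4:-→d5:-→d6:-→d7:H4→d8:-→d9:-→d10:-→d11:-→d12:H3→d13:-→d14:-→d15:-→d16:H1 -> H1
  - 223.220.240.0/20 clear@20
  lookup 223.220.0.153: bits 1101111111011100 walk d0:-→d1:-→d2:H2→d3:-→d4:-→d5:-→d6:-→d7:H4→d8:-→d9:-→d10:-→d11:-→d12:H3→d13:-→d14:-→d15:-→d16:H1 -> H1
  add 223.220.250.208/28 -> H5 at depth 28
  add 223.0.0.0/8 -> H3 at depth 8
  - 158.251.102.0/24 clear@24
  add 158.251.102.0/23 -> H2 at depth 23

== LOOKUPS ==
["H0","H3","H0","H4","H3","H5","H2","H1","H1","H1"]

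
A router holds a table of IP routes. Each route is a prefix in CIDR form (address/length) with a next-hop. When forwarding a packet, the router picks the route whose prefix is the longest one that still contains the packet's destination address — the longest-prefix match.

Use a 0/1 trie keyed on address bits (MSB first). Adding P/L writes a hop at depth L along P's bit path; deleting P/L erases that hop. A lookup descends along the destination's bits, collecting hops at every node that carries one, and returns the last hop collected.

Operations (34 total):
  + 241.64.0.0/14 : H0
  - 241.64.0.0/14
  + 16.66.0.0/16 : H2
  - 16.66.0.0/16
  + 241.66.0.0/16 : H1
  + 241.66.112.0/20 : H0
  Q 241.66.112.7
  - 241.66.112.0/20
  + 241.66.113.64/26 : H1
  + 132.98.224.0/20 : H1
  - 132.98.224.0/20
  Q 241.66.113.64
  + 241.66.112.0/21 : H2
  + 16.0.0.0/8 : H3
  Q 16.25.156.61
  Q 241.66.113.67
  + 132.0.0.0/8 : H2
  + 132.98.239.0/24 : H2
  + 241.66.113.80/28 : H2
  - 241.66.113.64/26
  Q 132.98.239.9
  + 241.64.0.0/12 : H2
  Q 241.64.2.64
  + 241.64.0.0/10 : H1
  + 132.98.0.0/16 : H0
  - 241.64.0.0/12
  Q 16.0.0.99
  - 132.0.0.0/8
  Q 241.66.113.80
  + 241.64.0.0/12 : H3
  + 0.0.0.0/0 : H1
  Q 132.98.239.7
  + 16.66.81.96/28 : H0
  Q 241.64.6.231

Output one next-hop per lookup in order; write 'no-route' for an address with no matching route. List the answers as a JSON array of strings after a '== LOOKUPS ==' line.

Apply in order:
  add 241.64.0.0/14 -> H0 at depth 14
  - 241.64.0.0/14 clear@14
  add 16.66.0.0/16 -> H2 at depth 16
  - 16.66.0.0/16 clear@16
  add 241.66.0.0/16 -> H1 at depth 16
  add 241.66.112.0/20 -> H0 at depth 20
  lookup 241.66.112.7: bits 11110001010000100111 walk d0:-→d1:-→d2:-→d3:-→d4:-→d5:-→d6:-→d7:-→d8:-→d9:-→d10:-→d11:-→d12:-→d13:-→d14:-→d15:-→d16:H1→d17:-→d18:-→d19:-→d20:H0 -> H0
  - 241.66.112.0/20 clear@20
  add 241.66.113.64/26 -> H1 at depth 26
  add 132.98.224.0/20 -> H1 at depth 20
  - 132.98.224.0/20 clear@20
  lookup 241.66.113.64: bits 11110001010000100111000101 walk d0:-→d1:-→d2:-→d3:-→d4:-→d5:-→d6:-→d7:-→d8:-→d9:-→d10:-→d11:-→d12:-→d13:-→d14:-→d15:-→d16:H1→d17:-→d18:-→d19:-→d20:-→d21:-→d22:-→d23:-→d24:-→d25:-→d26:H1 -> H1
  add 241.66.112.0/21 -> H2 at depth 21
  add 16.0.0.0/8 -> H3 at depth 8
  lookup 16.25.156.61: bits 000100000 walk d0:-→d1:-→d2:-→d3:-→d4:-→d5:-→d6:-→d7:-→d8:H3→d9:- -> H3
  lookup 241.66.113.67: bits 11110001010000100111000101 walk d0:-→d1:-→d2:-→d3:-→d4:-→d5:-→d6:-→d7:-→d8:-→d9:-→d10:-→d11:-→d12:-→d13:-→d14:-→d15:-→d16:H1→d17:-→d18:-→d19:-→d20:-→d21:H2→d22:-→d23:-→d24:-→d25:-→d26:H1 -> H1
  add 132.0.0.0/8 -> H2 at depth 8
  add 132.98.239.0/24 -> H2 at depth 24
  add 241.66.113.80/28 -> H2 at depth 28
  - 241.66.113.64/26 clear@26
  lookup 132.98.239.9: bits 100001000110001011101111 walk d0:-→d1:-→d2:-→d3:-→d4:-→d5:-→d6:-→d7:-→d8:H2→d9:-→d10:-→d11:-→d12:-→d13:-→d14:-→d15:-→d16:-→d17:-→d18:-→d19:-→d20:-→d21:-→d22:-→d23:-→d24:H2 -> H2
  add 241.64.0.0/12 -> H2 at depth 12
  lookup 241.64.2.64: bits 11110001010000 walk d0:-→d1:-→d2:-→d3:-→d4:-→d5:-→d6:-→d7:-→d8:-→d9:-→d10:-→d11:-→d12:H2→d13:-→d14:- -> H2
  add 241.64.0.0/10 -> H1 at depth 10
  add 132.98.0.0/16 -> H0 at depth 16
  - 241.64.0.0/12 clear@12
  lookup 16.0.0.99: bits 000100000 walk d0:-→d1:-→d2:-→d3:-→d4:-→d5:-→d6:-→d7:-→d8:H3→d9:- -> H3
  - 132.0.0.0/8 clear@8
  lookup 241.66.113.80: bits 1111000101000010011100010101 walk d0:-→d1:-→d2:-→d3:-→d4:-→d5:-→d6:-→d7:-→d8:-→d9:-→d10:H1→d11:-→d12:-→d13:-→d14:-→d15:-→d16:H1→d17:-→d18:-→d19:-→d20:-→d21:H2→d22:-→d23:-→d24:-→d25:-→d26:-→d27:-→d28:H2 -> H2
  add 241.64.0.0/12 -> H3 at depth 12
  add 0.0.0.0/0 -> H1 at depth 0
  lookup 132.98.239.7: bits 100001000110001011101111 walk d0:H1→d1:-→d2:-→d3:-→d4:-→d5:-→d6:-→d7:-→d8:-→d9:-→d10:-→d11:-→d12:-→d13:-→d14:-→d15:-→d16:H0→d17:-→d18:-→d19:-→d20:-→d21:-→d22:-→d23:-→d24:H2 -> H2
  add 16.66.81.96/28 -> H0 at depth 28
  lookup 241.64.6.231: bits 11110001010000 walk d0:H1→d1:-→d2:-→d3:-→d4:-→d5:-→d6:-→d7:-→d8:-→d9:-→d10:H1→d11:-→d12:H3→d13:-→d14:- -> H3

== LOOKUPS ==
["H0","H1","H3","H1","H2","H2","H3","H2","H2","H3"]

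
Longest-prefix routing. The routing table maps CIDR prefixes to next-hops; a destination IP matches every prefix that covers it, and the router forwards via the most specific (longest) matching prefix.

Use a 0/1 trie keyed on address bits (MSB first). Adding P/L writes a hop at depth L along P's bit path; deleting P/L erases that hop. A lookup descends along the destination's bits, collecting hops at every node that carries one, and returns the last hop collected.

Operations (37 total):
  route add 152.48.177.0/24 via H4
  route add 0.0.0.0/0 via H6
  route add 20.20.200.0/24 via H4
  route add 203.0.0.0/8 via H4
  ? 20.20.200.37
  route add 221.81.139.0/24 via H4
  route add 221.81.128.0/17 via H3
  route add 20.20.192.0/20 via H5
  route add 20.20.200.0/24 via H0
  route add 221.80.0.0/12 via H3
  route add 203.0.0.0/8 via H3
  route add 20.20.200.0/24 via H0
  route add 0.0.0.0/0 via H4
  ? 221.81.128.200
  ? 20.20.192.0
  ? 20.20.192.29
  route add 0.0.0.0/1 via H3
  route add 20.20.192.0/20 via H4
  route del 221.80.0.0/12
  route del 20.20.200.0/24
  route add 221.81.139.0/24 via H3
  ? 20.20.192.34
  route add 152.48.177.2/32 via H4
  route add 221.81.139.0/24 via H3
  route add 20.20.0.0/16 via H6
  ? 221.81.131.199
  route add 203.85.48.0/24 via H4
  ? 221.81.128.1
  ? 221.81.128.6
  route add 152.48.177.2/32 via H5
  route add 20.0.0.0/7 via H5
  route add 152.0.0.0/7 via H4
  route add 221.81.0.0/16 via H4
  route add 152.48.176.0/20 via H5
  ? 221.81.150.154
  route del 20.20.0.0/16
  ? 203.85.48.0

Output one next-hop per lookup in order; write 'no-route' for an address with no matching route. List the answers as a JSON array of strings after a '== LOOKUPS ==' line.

Apply in order:
  + 152.48.177.0/24 (H4) depth=24
  + 0.0.0.0/0 (H6) depth=0
  + 20.20.200.0/24 (H4) depth=24
  + 203.0.0.0/8 (H4) depth=8
  ? 20.20.200.37  path d0:H6→d1:-→d2:-→d3:-→d4:-→d5:-→d6:-→d7:-→d8:-→d9:-→d10:-→d11:-→d12:-→d13:-→d14:-→d15:-→d16:-→d17:-→d18:-→d19:-→d20:-→d21:-→d22:-→d23:-→d24:H4  best=H4
  + 221.81.139.0/24 (H4) depth=24
  + 221.81.128.0/17 (H3) depth=17
  + 20.20.192.0/20 (H5) depth=20
  + 20.20.200.0/24 (H0) depth=24
  + 221.80.0.0/12 (H3) depth=12
  + 203.0.0.0/8 (H3) depth=8
  + 20.20.200.0/24 (H0) depth=24
  + 0.0.0.0/0 (H4) depth=0
  ? 221.81.128.200  path d0:H4→d1:-→d2:-→d3:-→d4:-→d5:-→d6:-→d7:-→d8:-→d9:-→d10:-→d11:-→d12:H3→d13:-→d14:-→d15:-→d16:-→d17:H3→d18:-→d19:-→d20:-  best=H3
  ? 20.20.192.0  path d0:H4→d1:-→d2:-→d3:-→d4:-→d5:-→d6:-→d7:-→d8:-→d9:-→d10:-→d11:-→d12:-→d13:-→d14:-→d15:-→d16:-→d17:-→d18:-→d19:-→d20:H5  best=H5
  ? 20.20.192.29  path d0:H4→d1:-→d2:-→d3:-→d4:-→d5:-→d6:-→d7:-→d8:-→d9:-→d10:-→d11:-→d12:-→d13:-→d14:-→d15:-→d16:-→d17:-→d18:-→d19:-→d20:H5  best=H5
  + 0.0.0.0/1 (H3) depth=1
  + 20.20.192.0/20 (H4) depth=20
  del 221.80.0.0/12 (clear depth 12)
  del 20.20.200.0/24 (clear depth 24)
  + 221.81.139.0/24 (H3) depth=24
  ? 20.20.192.34  path d0:H4→d1:H3→d2:-→d3:-→d4:-→d5:-→d6:-→d7:-→d8:-→d9:-→d10:-→d11:-→d12:-→d13:-→d14:-→d15:-→d16:-→d17:-→d18:-→d19:-→d20:H4  best=H4
  + 152.48.177.2/32 (H4) depth=32
  + 221.81.139.0/24 (H3) depth=24
  + 20.20.0.0/16 (H6) depth=16
  ? 221.81.131.199  path d0:H4→d1:-→d2:-→d3:-→d4:-→d5:-→d6:-→d7:-→d8:-→d9:-→d10:-→d11:-→d12:-→d13:-→d14:-→d15:-→d16:-→d17:H3→d18:-→d19:-→d20:-  best=H3
  + 203.85.48.0/24 (H4) depth=24
  ? 221.81.128.1  path d0:H4→d1:-→d2:-→d3:-→d4:-→d5:-→d6:-→d7:-→d8:-→d9:-→d10:-→d11:-→d12:-→d13:-→d14:-→d15:-→d16:-→d17:H3→d18:-→d19:-→d20:-  best=H3
  ? 221.81.128.6  path d0:H4→d1:-→d2:-→d3:-→d4:-→d5:-→d6:-→d7:-→d8:-→d9:-→d10:-→d11:-→d12:-→d13:-→d14:-→d15:-→d16:-→d17:H3→d18:-→d19:-→d20:-  best=H3
  + 152.48.177.2/32 (H5) depth=32
  + 20.0.0.0/7 (H5) depth=7
  + 152.0.0.0/7 (H4) depth=7
  + 221.81.0.0/16 (H4) depth=16
  + 152.48.176.0/20 (H5) depth=20
  ? 221.81.150.154  path d0:H4→d1:-→d2:-→d3:-→d4:-→d5:-→d6:-→d7:-→d8:-→d9:-→d10:-→d11:-→d12:-→d13:-→d14:-→d15:-→d16:H4→d17:H3→d18:-→d19:-  best=H3
  del 20.20.0.0/16 (clear depth 16)
  ? 203.85.48.0  path d0:H4→d1:-→d2:-→d3:-→d4:-→d5:-→d6:-→d7:-→d8:H3→d9:-→d10:-→d11:-→d12:-→d13:-→d14:-→d15:-→d16:-→d17:-→d18:-→d19:-→d20:-→d21:-→d22:-→d23:-→d24:H4  best=H4

== LOOKUPS ==
["H4","H3","H5","H5","H4","H3","H3","H3","H3","H4"]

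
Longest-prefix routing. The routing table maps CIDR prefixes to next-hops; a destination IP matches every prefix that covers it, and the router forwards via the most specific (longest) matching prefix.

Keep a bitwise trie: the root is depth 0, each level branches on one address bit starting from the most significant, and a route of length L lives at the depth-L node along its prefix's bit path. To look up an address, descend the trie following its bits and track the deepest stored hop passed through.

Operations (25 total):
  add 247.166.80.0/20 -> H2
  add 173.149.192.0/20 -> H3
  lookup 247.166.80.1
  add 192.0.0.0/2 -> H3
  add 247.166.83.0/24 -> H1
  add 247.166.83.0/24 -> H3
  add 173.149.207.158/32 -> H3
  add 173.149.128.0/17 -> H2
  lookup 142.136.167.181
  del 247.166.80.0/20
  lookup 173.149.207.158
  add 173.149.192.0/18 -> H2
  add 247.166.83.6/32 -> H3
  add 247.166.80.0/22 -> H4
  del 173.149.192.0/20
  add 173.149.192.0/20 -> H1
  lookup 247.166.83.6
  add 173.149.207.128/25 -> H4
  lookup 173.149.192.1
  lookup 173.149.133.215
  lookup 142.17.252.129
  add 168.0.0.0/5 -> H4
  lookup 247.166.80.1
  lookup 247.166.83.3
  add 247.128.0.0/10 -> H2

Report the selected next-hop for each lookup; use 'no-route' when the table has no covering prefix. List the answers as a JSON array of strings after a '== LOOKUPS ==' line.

Apply in order:
  add 247.166.80.0/20 -> H2 at depth 20
  add 173.149.192.0/20 -> H3 at depth 20
  lookup 247.166.80.1: bits 11110111101001100101 walk d0:-→d1:-→d2:-→d3:-→d4:-→d5:-→d6:-→d7:-→d8:-→d9:-→d10:-→d11:-→d12:-→d13:-→d14:-→d15:-→d16:-→d17:-→d18:-→d19:-→d20:H2 -> H2
  add 192.0.0.0/2 -> H3 at depth 2
  add 247.166.83.0/24 -> H1 at depth 24
  add 247.166.83.0/24 -> H3 at depth 24
  add 173.149.207.158/32 -> H3 at depth 32
  add 173.149.128.0/17 -> H2 at depth 17
  lookup 142.136.167.181: bits 10 walk d0:-→d1:-→d2:- -> no-route
  - 247.166.80.0/20 clear@20
  lookup 173.149.207.158: bits 10101101100101011100111110011110 walk d0:-→d1:-→d2:-→d3:-→d4:-→d5:-→d6:-→d7:-→d8:-→d9:-→d10:-→d11:-→d12:-→d13:-→d14:-→d15:-→d16:-→d17:H2→d18:-→d19:-→d20:H3→d21:-→d22:-→d23:-→d24:-→d25:-→d26:-→d27:-→d28:-→d29:-→d30:-→d31:-→d32:H3 -> H3
  add 173.149.192.0/18 -> H2 at depth 18
  add 247.166.83.6/32 -> H3 at depth 32
  add 247.166.80.0/22 -> H4 at depth 22
  - 173.149.192.0/20 clear@20
  add 173.149.192.0/20 -> H1 at depth 20
  lookup 247.166.83.6: bits 11110111101001100101001100000110 walk d0:-→d1:-→d2:H3→d3:-→d4:-→d5:-→d6:-→d7:-→d8:-→d9:-→d10:-→d11:-→d12:-→d13:-→d14:-→d15:-→d16:-→d17:-→d18:-→d19:-→d20:-→d21:-→d22:H4→d23:-→d24:H3→d25:-→d26:-→d27:-→d28:-→d29:-→d30:-→d31:-→d32:H3 -> H3
  add 173.149.207.128/25 -> H4 at depth 25
  lookup 173.149.192.1: bits 10101101100101011100 walk d0:-→d1:-→d2:-→d3:-→d4:-→d5:-→d6:-→d7:-→d8:-→d9:-→d10:-→d11:-→d12:-→d13:-→d14:-→d15:-→d16:-→d17:H2→d18:H2→d19:-→d20:H1 -> H1
  lookup 173.149.133.215: bits 10101101100101011 walk d0:-→d1:-→d2:-→d3:-→d4:-→d5:-→d6:-→d7:-→d8:-→d9:-→d10:-→d11:-→d12:-→d13:-→d14:-→d15:-→d16:-→d17:H2 -> H2
  lookup 142.17.252.129: bits 10 walk d0:-→d1:-→d2:- -> no-route
  add 168.0.0.0/5 -> H4 at depth 5
  lookup 247.166.80.1: bits 1111011110100110010100 walk d0:-→d1:-→d2:H3→d3:-→d4:-→d5:-→d6:-→d7:-→d8:-→d9:-→d10:-→d11:-→d12:-→d13:-→d14:-→d15:-→d16:-→d17:-→d18:-→d19:-→d20:-→d21:-→d22:H4 -> H4
  lookup 247.166.83.3: bits 11110111101001100101001100000 walk d0:-→d1:-→d2:H3→d3:-→d4:-→d5:-→d6:-→d7:-→d8:-→d9:-→d10:-→d11:-→d12:-→d13:-→d14:-→d15:-→d16:-→d17:-→d18:-→d19:-→d20:-→d21:-→d22:H4→d23:-→d24:H3→d25:-→d26:-→d27:-→d28:-→d29:- -> H3
  add 247.128.0.0/10 -> H2 at depth 10

== LOOKUPS ==
["H2","no-route","H3","H3","H1","H2","no-route","H4","H3"]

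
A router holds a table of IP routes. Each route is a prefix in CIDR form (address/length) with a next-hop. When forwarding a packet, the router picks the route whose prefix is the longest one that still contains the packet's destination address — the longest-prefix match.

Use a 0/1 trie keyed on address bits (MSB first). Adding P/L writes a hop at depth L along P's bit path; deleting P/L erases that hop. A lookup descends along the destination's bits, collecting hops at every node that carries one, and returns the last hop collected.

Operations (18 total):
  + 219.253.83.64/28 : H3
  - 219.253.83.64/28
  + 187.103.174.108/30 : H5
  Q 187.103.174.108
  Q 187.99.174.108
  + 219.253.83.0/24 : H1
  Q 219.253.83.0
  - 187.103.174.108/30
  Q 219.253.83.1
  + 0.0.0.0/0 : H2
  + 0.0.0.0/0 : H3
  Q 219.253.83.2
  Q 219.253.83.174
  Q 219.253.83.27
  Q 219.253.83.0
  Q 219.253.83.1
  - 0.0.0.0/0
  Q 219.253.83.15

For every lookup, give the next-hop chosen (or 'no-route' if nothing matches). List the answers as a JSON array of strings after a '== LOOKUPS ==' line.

Trace:
  + 219.253.83.64/28 (H3) depth=28
  - 219.253.83.64/28 clear@28
  + 187.103.174.108/30 (H5) depth=30
  ? 187.103.174.108  path d0:-→d1:-→d2:-→d3:-→d4:-→d5:-→d6:-→d7:-→d8:-→d9:-→d10:-→d11:-→d12:-→d13:-→d14:-→d15:-→d16:-→d17:-→d18:-→d19:-→d20:-→d21:-→d22:-→d23:-→d24:-→d25:-→d26:-→d27:-→d28:-→d29:-→d30:H5  best=H5
  ? 187.99.174.108  path d0:-→d1:-→d2:-→d3:-→d4:-→d5:-→d6:-→d7:-→d8:-→d9:-→d10:-→d11:-→d12:-→d13:-  best=no-route
  + 219.253.83.0/24 (H1) depth=24
  ? 219.253.83.0  path d0:-→d1:-→d2:-→d3:-→d4:-→d5:-→d6:-→d7:-→d8:-→d9:-→d10:-→d11:-→d12:-→d13:-→d14:-→d15:-→d16:-→d17:-→d18:-→d19:-→d20:-→d21:-→d22:-→d23:-→d24:H1→d25:-  best=H1
  - 187.103.174.108/30 clear@30
  ? 219.253.83.1  path d0:-→d1:-→d2:-→d3:-→d4:-→d5:-→d6:-→d7:-→d8:-→d9:-→d10:-→d11:-→d12:-→d13:-→d14:-→d15:-→d16:-→d17:-→d18:-→d19:-→d20:-→d21:-→d22:-→d23:-→d24:H1→d25:-  best=H1
  + 0.0.0.0/0 (H2) depth=0
  + 0.0.0.0/0 (H3) depth=0
  ? 219.253.83.2  path d0:H3→d1:-→d2:-→d3:-→d4:-→d5:-→d6:-→d7:-→d8:-→d9:-→d10:-→d11:-→d12:-→d13:-→d14:-→d15:-→d16:-→d17:-→d18:-→d19:-→d20:-→d21:-→d22:-→d23:-→d24:H1→d25:-  best=H1
  ? 219.253.83.174  path d0:H3→d1:-→d2:-→d3:-→d4:-→d5:-→d6:-→d7:-→d8:-→d9:-→d10:-→d11:-→d12:-→d13:-→d14:-→d15:-→d16:-→d17:-→d18:-→d19:-→d20:-→d21:-→d22:-→d23:-→d24:H1  best=H1
  ? 219.253.83.27  path d0:H3→d1:-→d2:-→d3:-→d4:-→d5:-→d6:-→d7:-→d8:-→d9:-→d10:-→d11:-→d12:-→d13:-→d14:-→d15:-→d16:-→d17:-→d18:-→d19:-→d20:-→d21:-→d22:-→d23:-→d24:H1→d25:-  best=H1
  ? 219.253.83.0  path d0:H3→d1:-→d2:-→d3:-→d4:-→d5:-→d6:-→d7:-→d8:-→d9:-→d10:-→d11:-→d12:-→d13:-→d14:-→d15:-→d16:-→d17:-→d18:-→d19:-→d20:-→d21:-→d22:-→d23:-→d24:H1→d25:-  best=H1
  ? 219.253.83.1  path d0:H3→d1:-→d2:-→d3:-→d4:-→d5:-→d6:-→d7:-→d8:-→d9:-→d10:-→d11:-→d12:-→d13:-→d14:-→d15:-→d16:-→d17:-→d18:-→d19:-→d20:-→d21:-→d22:-→d23:-→d24:H1→d25:-  best=H1
  - 0.0.0.0/0 clear@0
  ? 219.253.83.15  path d0:-→d1:-→d2:-→d3:-→d4:-→d5:-→d6:-→d7:-→d8:-→d9:-→d10:-→d11:-→d12:-→d13:-→d14:-→d15:-→d16:-→d17:-→d18:-→d19:-→d20:-→d21:-→d22:-→d23:-→d24:H1→d25:-  best=H1

== LOOKUPS ==
["H5","no-route","H1","H1","H1","H1","H1","H1","H1","H1"]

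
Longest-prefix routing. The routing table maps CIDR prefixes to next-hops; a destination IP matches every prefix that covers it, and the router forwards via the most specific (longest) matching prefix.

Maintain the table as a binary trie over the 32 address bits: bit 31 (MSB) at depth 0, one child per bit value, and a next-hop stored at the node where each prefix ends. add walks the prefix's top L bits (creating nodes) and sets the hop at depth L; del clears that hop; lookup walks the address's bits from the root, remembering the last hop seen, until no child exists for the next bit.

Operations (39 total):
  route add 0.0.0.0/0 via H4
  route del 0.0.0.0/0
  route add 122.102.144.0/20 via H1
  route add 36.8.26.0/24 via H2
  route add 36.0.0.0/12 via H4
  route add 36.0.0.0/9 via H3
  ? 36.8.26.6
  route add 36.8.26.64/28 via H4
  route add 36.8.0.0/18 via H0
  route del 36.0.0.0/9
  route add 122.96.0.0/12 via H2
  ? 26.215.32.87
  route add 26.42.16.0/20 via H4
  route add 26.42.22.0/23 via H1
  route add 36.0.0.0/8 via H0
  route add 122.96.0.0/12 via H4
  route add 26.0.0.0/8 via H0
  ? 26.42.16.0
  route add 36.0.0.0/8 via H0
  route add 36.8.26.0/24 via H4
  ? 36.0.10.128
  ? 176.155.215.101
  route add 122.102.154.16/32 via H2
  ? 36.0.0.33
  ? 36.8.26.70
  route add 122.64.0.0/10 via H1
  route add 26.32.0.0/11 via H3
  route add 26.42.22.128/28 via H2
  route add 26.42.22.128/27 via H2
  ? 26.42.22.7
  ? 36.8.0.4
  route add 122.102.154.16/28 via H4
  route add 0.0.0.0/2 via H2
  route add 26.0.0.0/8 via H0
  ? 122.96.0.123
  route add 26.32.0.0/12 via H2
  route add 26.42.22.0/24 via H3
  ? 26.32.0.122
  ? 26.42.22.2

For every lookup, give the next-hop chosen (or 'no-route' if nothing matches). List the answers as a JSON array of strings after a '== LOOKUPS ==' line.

Process each operation:
  + 0.0.0.0/0 (H4) depth=0
  del 0.0.0.0/0 (clear depth 0)
  + 122.102.144.0/20 (H1) depth=20
  + 36.8.26.0/24 (H2) depth=24
  + 36.0.0.0/12 (H4) depth=12
  + 36.0.0.0/9 (H3) depth=9
  Q 36.8.26.6: descend 001001000000100000011010 ; hops seen [H3,H4,H2] ; pick H2
  + 36.8.26.64/28 (H4) depth=28
  + 36.8.0.0/18 (H0) depth=18
  del 36.0.0.0/9 (clear depth 9)
  + 122.96.0.0/12 (H2) depth=12
  Q 26.215.32.87: descend 00 ; hops seen [∅] ; pick no-route
  + 26.42.16.0/20 (H4) depth=20
  + 26.42.22.0/23 (H1) depth=23
  + 36.0.0.0/8 (H0) depth=8
  + 122.96.0.0/12 (H4) depth=12
  + 26.0.0.0/8 (H0) depth=8
  Q 26.42.16.0: descend 000110100010101000010 ; hops seen [H0,H4] ; pick H4
  + 36.0.0.0/8 (H0) depth=8
  + 36.8.26.0/24 (H4) depth=24
  Q 36.0.10.128: descend 001001000000 ; hops seen [H0,H4] ; pick H4
  Q 176.155.215.101: descend ε ; hops seen [∅] ; pick no-route
  + 122.102.154.16/32 (H2) depth=32
  Q 36.0.0.33: descend 001001000000 ; hops seen [H0,H4] ; pick H4
  Q 36.8.26.70: descend 0010010000001000000110100100 ; hops seen [H0,H4,H0,H4,H4] ; pick H4
  + 122.64.0.0/10 (H1) depth=10
  + 26.32.0.0/11 (H3) depth=11
  + 26.42.22.128/28 (H2) depth=28
  + 26.42.22.128/27 (H2) depth=27
  Q 26.42.22.7: descend 000110100010101000010110 ; hops seen [H0,H3,H4,H1] ; pick H1
  Q 36.8.0.4: descend 0010010000001000000 ; hops seen [H0,H4,H0] ; pick H0
  + 122.102.154.16/28 (H4) depth=28
  + 0.0.0.0/2 (H2) depth=2
  + 26.0.0.0/8 (H0) depth=8
  Q 122.96.0.123: descend 0111101001100 ; hops seen [H1,H4] ; pick H4
  + 26.32.0.0/12 (H2) depth=12
  + 26.42.22.0/24 (H3) depth=24
  Q 26.32.0.122: descend 000110100010 ; hops seen [H2,H0,H3,H2] ; pick H2
  Q 26.42.22.2: descend 000110100010101000010110 ; hops seen [H2,H0,H3,H2,H4,H1,H3] ; pick H3

== LOOKUPS ==
["H2","no-route","H4","H4","no-route","H4","H4","H1","H0","H4","H2","H3"]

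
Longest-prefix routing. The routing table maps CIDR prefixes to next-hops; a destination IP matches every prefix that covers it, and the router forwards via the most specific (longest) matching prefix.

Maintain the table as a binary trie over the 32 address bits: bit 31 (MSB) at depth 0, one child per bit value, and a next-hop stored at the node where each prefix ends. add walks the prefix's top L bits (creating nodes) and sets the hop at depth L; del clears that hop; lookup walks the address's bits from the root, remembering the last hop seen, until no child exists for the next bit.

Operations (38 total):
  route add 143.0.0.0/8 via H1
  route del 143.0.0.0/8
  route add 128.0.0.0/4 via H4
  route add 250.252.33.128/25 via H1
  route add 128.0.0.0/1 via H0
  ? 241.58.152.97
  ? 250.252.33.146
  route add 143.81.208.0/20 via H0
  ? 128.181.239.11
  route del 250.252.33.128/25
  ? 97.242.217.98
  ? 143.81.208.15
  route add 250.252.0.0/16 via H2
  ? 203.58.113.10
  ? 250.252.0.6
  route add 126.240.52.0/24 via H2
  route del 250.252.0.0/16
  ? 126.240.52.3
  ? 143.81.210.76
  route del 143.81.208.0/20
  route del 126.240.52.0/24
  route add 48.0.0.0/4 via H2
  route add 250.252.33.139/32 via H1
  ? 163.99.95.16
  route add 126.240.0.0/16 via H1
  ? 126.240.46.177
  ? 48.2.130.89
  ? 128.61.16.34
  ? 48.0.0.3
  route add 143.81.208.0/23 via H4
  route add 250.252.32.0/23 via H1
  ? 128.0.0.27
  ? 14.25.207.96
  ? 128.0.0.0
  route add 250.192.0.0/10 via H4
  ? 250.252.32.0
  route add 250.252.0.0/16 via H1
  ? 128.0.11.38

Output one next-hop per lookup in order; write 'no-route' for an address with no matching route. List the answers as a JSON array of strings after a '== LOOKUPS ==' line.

Process each operation:
  add 143.0.0.0/8 -> H1 at depth 8
  del 143.0.0.0/8 (clear depth 8)
  add 128.0.0.0/4 -> H4 at depth 4
  add 250.252.33.128/25 -> H1 at depth 25
  add 128.0.0.0/1 -> H0 at depth 1
  ? 241.58.152.97  path d0:-→d1:H0→d2:-→d3:-→d4:-  best=H0
  ? 250.252.33.146  path d0:-→d1:H0→d2:-→d3:-→d4:-→d5:-→d6:-→d7:-→d8:-→d9:-→d10:-→d11:-→d12:-→d13:-→d14:-→d15:-→d16:-→d17:-→d18:-→d19:-→d20:-→d21:-→d22:-→d23:-→d24:-→d25:H1  best=H1
  add 143.81.208.0/20 -> H0 at depth 20
  ? 128.181.239.11  path d0:-→d1:H0→d2:-→d3:-→d4:H4  best=H4
  del 250.252.33.128/25 (clear depth 25)
  ? 97.242.217.98  path d0:-  best=no-route
  ? 143.81.208.15  path d0:-→d1:H0→d2:-→d3:-→d4:H4→d5:-→d6:-→d7:-→d8:-→d9:-→d10:-→d11:-→d12:-→d13:-→d14:-→d15:-→d16:-→d17:-→d18:-→d19:-→d20:H0  best=H0
  add 250.252.0.0/16 -> H2 at depth 16
  ? 203.58.113.10  path d0:-→d1:H0→d2:-  best=H0
  ? 250.252.0.6  path d0:-→d1:H0→d2:-→d3:-→d4:-→d5:-→d6:-→d7:-→d8:-→d9:-→d10:-→d11:-→d12:-→d13:-→d14:-→d15:-→d16:H2→d17:-→d18:-  best=H2
  add 126.240.52.0/24 -> H2 at depth 24
  del 250.252.0.0/16 (clear depth 16)
  ? 126.240.52.3  path d0:-→d1:-→d2:-→d3:-→d4:-→d5:-→d6:-→d7:-→d8:-→d9:-→d10:-→d11:-→d12:-→d13:-→d14:-→d15:-→d16:-→d17:-→d18:-→d19:-→d20:-→d21:-→d22:-→d23:-→d24:H2  best=H2
  ? 143.81.210.76  path d0:-→d1:H0→d2:-→d3:-→d4:H4→d5:-→d6:-→d7:-→d8:-→d9:-→d10:-→d11:-→d12:-→d13:-→d14:-→d15:-→d16:-→d17:-→d18:-→d19:-→d20:H0  best=H0
  del 143.81.208.0/20 (clear depth 20)
  del 126.240.52.0/24 (clear depth 24)
  add 48.0.0.0/4 -> H2 at depth 4
  add 250.252.33.139/32 -> H1 at depth 32
  ? 163.99.95.16  path d0:-→d1:H0→d2:-  best=H0
  add 126.240.0.0/16 -> H1 at depth 16
  ? 126.240.46.177  path d0:-→d1:-→d2:-→d3:-→d4:-→d5:-→d6:-→d7:-→d8:-→d9:-→d10:-→d11:-→d12:-→d13:-→d14:-→d15:-→d16:H1→d17:-→d18:-→d19:-  best=H1
  ? 48.2.130.89  path d0:-→d1:-→d2:-→d3:-→d4:H2  best=H2
  ? 128.61.16.34  path d0:-→d1:H0→d2:-→d3:-→d4:H4  best=H4
  ? 48.0.0.3  path d0:-→d1:-→d2:-→d3:-→d4:H2  best=H2
  add 143.81.208.0/23 -> H4 at depth 23
  add 250.252.32.0/23 -> H1 at depth 23
  ? 128.0.0.27  path d0:-→d1:H0→d2:-→d3:-→d4:H4  best=H4
  ? 14.25.207.96  path d0:-→d1:-→d2:-  best=no-route
  ? 128.0.0.0  path d0:-→d1:H0→d2:-→d3:-→d4:H4  best=H4
  add 250.192.0.0/10 -> H4 at depth 10
  ? 250.252.32.0  path d0:-→d1:H0→d2:-→d3:-→d4:-→d5:-→d6:-→d7:-→d8:-→d9:-→d10:H4→d11:-→d12:-→d13:-→d14:-→d15:-→d16:-→d17:-→d18:-→d19:-→d20:-→d21:-→d22:-→d23:H1  best=H1
  add 250.252.0.0/16 -> H1 at depth 16
  ? 128.0.11.38  path d0:-→d1:H0→d2:-→d3:-→d4:H4  best=H4

== LOOKUPS ==
["H0","H1","H4","no-route","H0","H0","H2","H2","H0","H0","H1","H2","H4","H2","H4","no-route","H4","H1","H4"]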